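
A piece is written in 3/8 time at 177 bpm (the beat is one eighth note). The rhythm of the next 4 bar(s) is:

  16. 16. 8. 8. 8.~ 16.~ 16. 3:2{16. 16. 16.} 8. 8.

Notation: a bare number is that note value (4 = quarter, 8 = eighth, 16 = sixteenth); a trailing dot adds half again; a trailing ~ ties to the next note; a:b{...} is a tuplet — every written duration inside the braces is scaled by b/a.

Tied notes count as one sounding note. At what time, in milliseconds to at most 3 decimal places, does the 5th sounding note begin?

1. 0.0ms @ 0 + 254.237ms (3/4)
2. 254.237ms @ 3/4 + 254.237ms (3/4)
3. 508.475ms @ 3/2 + 508.475ms (3/2)
4. 1016.949ms @ 3 + 508.475ms (3/2)
5. 1525.424ms @ 9/2 + 1016.949ms (3)
6. 2542.373ms @ 15/2 + 169.492ms (1/2)
7. 2711.864ms @ 8 + 169.492ms (1/2)
8. 2881.356ms @ 17/2 + 169.492ms (1/2)
9. 3050.847ms @ 9 + 508.475ms (3/2)
10. 3559.322ms @ 21/2 + 508.475ms (3/2)

note 5 onset = 9/2b = 1525.424ms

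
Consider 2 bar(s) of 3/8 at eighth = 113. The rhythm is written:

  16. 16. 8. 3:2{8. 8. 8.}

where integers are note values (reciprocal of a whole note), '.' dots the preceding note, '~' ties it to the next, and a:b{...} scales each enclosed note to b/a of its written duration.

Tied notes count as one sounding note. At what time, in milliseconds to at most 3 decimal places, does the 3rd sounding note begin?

1. 0.0ms @ 0 + 398.23ms (3/4)
2. 398.23ms @ 3/4 + 398.23ms (3/4)
3. 796.46ms @ 3/2 + 796.46ms (3/2)
4. 1592.92ms @ 3 + 530.973ms (1)
5. 2123.894ms @ 4 + 530.973ms (1)
6. 2654.867ms @ 5 + 530.973ms (1)

note 3 onset = 3/2b = 796.46ms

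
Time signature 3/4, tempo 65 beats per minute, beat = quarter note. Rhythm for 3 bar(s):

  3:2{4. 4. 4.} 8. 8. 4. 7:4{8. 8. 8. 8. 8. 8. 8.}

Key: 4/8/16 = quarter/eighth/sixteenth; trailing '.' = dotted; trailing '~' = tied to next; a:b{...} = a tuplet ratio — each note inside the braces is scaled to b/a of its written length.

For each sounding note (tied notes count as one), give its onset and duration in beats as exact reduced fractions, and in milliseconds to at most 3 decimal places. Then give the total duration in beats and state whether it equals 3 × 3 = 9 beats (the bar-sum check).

1) 0.0ms=0b +923.077ms=1b
2) 923.077ms=1b +923.077ms=1b
3) 1846.154ms=2b +923.077ms=1b
4) 2769.231ms=3b +692.308ms=3/4b
5) 3461.538ms=15/4b +692.308ms=3/4b
6) 4153.846ms=9/2b +1384.615ms=3/2b
7) 5538.462ms=6b +395.604ms=3/7b
8) 5934.066ms=45/7b +395.604ms=3/7b
9) 6329.67ms=48/7b +395.604ms=3/7b
10) 6725.275ms=51/7b +395.604ms=3/7b
11) 7120.879ms=54/7b +395.604ms=3/7b
12) 7516.484ms=57/7b +395.604ms=3/7b
13) 7912.088ms=60/7b +395.604ms=3/7b
Σ=9b of 9 (65bpm 3/4) — PASS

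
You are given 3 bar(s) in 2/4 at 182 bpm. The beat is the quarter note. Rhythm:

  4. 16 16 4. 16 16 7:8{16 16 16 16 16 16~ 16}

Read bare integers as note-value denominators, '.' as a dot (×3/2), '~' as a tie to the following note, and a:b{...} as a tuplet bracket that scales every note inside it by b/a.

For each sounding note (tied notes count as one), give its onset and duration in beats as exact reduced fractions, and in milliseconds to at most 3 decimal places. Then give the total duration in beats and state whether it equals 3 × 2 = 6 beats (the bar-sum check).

1) 0.0ms=0b +494.505ms=3/2b
2) 494.505ms=3/2b +82.418ms=1/4b
3) 576.923ms=7/4b +82.418ms=1/4b
4) 659.341ms=2b +494.505ms=3/2b
5) 1153.846ms=7/2b +82.418ms=1/4b
6) 1236.264ms=15/4b +82.418ms=1/4b
7) 1318.681ms=4b +94.192ms=2/7b
8) 1412.873ms=30/7b +94.192ms=2/7b
9) 1507.064ms=32/7b +94.192ms=2/7b
10) 1601.256ms=34/7b +94.192ms=2/7b
11) 1695.447ms=36/7b +94.192ms=2/7b
12) 1789.639ms=38/7b +188.383ms=4/7b
Σ=6b of 6 (182bpm 2/4) — PASS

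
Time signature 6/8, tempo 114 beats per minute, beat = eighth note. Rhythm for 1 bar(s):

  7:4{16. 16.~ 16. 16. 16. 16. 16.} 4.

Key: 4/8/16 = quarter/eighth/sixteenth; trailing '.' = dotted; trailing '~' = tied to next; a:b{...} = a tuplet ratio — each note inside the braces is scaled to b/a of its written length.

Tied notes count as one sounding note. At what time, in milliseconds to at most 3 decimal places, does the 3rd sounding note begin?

note 3 onset = 9/7b = 676.692ms

1. 0.0ms @ 0 + 225.564ms (3/7)
2. 225.564ms @ 3/7 + 451.128ms (6/7)
3. 676.692ms @ 9/7 + 225.564ms (3/7)
4. 902.256ms @ 12/7 + 225.564ms (3/7)
5. 1127.82ms @ 15/7 + 225.564ms (3/7)
6. 1353.383ms @ 18/7 + 225.564ms (3/7)
7. 1578.947ms @ 3 + 1578.947ms (3)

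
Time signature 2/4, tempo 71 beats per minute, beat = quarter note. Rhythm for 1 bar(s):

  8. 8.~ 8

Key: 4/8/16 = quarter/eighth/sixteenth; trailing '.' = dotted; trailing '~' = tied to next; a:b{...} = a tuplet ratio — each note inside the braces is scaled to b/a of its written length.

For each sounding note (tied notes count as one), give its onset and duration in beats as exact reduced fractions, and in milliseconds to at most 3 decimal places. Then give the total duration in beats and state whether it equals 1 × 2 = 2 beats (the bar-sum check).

1) 0.0ms=0b +633.803ms=3/4b
2) 633.803ms=3/4b +1056.338ms=5/4b
Σ=2b of 2 (71bpm 2/4) — PASS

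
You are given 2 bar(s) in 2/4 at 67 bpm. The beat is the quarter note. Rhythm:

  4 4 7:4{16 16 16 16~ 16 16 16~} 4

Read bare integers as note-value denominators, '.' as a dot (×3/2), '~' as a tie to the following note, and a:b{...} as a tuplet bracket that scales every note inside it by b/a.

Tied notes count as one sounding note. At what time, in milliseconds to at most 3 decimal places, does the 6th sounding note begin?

note 6 onset = 17/7b = 2174.84ms

1. 0.0ms @ 0 + 895.522ms (1)
2. 895.522ms @ 1 + 895.522ms (1)
3. 1791.045ms @ 2 + 127.932ms (1/7)
4. 1918.977ms @ 15/7 + 127.932ms (1/7)
5. 2046.908ms @ 16/7 + 127.932ms (1/7)
6. 2174.84ms @ 17/7 + 255.864ms (2/7)
7. 2430.704ms @ 19/7 + 127.932ms (1/7)
8. 2558.635ms @ 20/7 + 1023.454ms (8/7)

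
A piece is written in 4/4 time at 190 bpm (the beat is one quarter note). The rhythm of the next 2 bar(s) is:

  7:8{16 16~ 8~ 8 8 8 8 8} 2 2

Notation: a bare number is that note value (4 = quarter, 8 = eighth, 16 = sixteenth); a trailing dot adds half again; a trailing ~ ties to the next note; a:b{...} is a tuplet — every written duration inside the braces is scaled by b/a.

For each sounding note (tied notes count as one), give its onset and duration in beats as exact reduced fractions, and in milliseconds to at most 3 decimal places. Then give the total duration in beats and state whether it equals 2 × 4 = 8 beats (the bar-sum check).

1) 0.0ms=0b +90.226ms=2/7b
2) 90.226ms=2/7b +451.128ms=10/7b
3) 541.353ms=12/7b +180.451ms=4/7b
4) 721.805ms=16/7b +180.451ms=4/7b
5) 902.256ms=20/7b +180.451ms=4/7b
6) 1082.707ms=24/7b +180.451ms=4/7b
7) 1263.158ms=4b +631.579ms=2b
8) 1894.737ms=6b +631.579ms=2b
Σ=8b of 8 (190bpm 4/4) — PASS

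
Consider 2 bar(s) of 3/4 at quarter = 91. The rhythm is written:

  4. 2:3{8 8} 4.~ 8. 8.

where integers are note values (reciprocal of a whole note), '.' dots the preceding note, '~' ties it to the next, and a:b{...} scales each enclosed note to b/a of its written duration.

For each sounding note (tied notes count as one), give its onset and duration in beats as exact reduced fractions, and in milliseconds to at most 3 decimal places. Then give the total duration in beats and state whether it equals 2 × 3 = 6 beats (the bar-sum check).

1) 0.0ms=0b +989.011ms=3/2b
2) 989.011ms=3/2b +494.505ms=3/4b
3) 1483.516ms=9/4b +494.505ms=3/4b
4) 1978.022ms=3b +1483.516ms=9/4b
5) 3461.538ms=21/4b +494.505ms=3/4b
Σ=6b of 6 (91bpm 3/4) — PASS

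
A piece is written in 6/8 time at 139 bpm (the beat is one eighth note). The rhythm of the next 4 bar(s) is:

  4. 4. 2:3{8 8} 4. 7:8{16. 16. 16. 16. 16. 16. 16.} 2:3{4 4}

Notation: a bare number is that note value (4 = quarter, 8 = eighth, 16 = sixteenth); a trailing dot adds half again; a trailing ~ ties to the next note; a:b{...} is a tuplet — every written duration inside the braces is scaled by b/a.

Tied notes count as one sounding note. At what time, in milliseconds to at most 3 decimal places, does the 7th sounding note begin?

note 7 onset = 90/7b = 5549.846ms

1. 0.0ms @ 0 + 1294.964ms (3)
2. 1294.964ms @ 3 + 1294.964ms (3)
3. 2589.928ms @ 6 + 647.482ms (3/2)
4. 3237.41ms @ 15/2 + 647.482ms (3/2)
5. 3884.892ms @ 9 + 1294.964ms (3)
6. 5179.856ms @ 12 + 369.99ms (6/7)
7. 5549.846ms @ 90/7 + 369.99ms (6/7)
8. 5919.836ms @ 96/7 + 369.99ms (6/7)
9. 6289.825ms @ 102/7 + 369.99ms (6/7)
10. 6659.815ms @ 108/7 + 369.99ms (6/7)
11. 7029.805ms @ 114/7 + 369.99ms (6/7)
12. 7399.794ms @ 120/7 + 369.99ms (6/7)
13. 7769.784ms @ 18 + 1294.964ms (3)
14. 9064.748ms @ 21 + 1294.964ms (3)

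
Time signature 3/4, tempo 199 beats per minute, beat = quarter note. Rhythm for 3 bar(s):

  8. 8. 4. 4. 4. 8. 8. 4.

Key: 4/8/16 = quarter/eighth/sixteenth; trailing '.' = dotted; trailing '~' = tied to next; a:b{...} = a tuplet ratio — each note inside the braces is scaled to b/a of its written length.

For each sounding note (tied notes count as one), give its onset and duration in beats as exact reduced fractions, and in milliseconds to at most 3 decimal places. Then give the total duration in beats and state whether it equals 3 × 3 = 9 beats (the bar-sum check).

1) 0.0ms=0b +226.131ms=3/4b
2) 226.131ms=3/4b +226.131ms=3/4b
3) 452.261ms=3/2b +452.261ms=3/2b
4) 904.523ms=3b +452.261ms=3/2b
5) 1356.784ms=9/2b +452.261ms=3/2b
6) 1809.045ms=6b +226.131ms=3/4b
7) 2035.176ms=27/4b +226.131ms=3/4b
8) 2261.307ms=15/2b +452.261ms=3/2b
Σ=9b of 9 (199bpm 3/4) — PASS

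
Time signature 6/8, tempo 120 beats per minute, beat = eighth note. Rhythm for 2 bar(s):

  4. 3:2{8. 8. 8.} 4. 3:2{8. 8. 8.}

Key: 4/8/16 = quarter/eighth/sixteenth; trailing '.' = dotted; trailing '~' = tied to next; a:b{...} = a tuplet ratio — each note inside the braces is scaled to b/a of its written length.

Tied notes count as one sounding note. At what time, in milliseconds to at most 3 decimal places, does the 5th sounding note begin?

1. 0.0ms @ 0 + 1500.0ms (3)
2. 1500.0ms @ 3 + 500.0ms (1)
3. 2000.0ms @ 4 + 500.0ms (1)
4. 2500.0ms @ 5 + 500.0ms (1)
5. 3000.0ms @ 6 + 1500.0ms (3)
6. 4500.0ms @ 9 + 500.0ms (1)
7. 5000.0ms @ 10 + 500.0ms (1)
8. 5500.0ms @ 11 + 500.0ms (1)

note 5 onset = 6b = 3000.0ms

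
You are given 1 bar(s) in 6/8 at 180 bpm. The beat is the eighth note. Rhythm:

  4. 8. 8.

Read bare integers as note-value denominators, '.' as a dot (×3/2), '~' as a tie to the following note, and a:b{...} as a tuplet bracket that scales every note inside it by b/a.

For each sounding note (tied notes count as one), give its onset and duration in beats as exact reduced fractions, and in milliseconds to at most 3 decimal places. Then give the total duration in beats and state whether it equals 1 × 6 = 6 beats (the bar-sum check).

1) 0.0ms=0b +1000.0ms=3b
2) 1000.0ms=3b +500.0ms=3/2b
3) 1500.0ms=9/2b +500.0ms=3/2b
Σ=6b of 6 (180bpm 6/8) — PASS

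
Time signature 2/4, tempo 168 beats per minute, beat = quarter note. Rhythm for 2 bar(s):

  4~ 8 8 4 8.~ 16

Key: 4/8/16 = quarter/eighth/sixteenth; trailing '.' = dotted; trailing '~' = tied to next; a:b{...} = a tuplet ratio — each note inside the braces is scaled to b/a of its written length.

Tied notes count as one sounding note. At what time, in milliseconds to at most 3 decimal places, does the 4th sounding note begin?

1. 0.0ms @ 0 + 535.714ms (3/2)
2. 535.714ms @ 3/2 + 178.571ms (1/2)
3. 714.286ms @ 2 + 357.143ms (1)
4. 1071.429ms @ 3 + 357.143ms (1)

note 4 onset = 3b = 1071.429ms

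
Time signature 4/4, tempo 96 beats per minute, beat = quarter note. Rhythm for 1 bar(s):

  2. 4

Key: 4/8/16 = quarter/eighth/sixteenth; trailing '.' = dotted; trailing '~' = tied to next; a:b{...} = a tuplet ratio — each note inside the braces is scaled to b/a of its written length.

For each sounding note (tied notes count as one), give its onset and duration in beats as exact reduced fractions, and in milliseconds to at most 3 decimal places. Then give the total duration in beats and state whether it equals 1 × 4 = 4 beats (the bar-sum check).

1) 0.0ms=0b +1875.0ms=3b
2) 1875.0ms=3b +625.0ms=1b
Σ=4b of 4 (96bpm 4/4) — PASS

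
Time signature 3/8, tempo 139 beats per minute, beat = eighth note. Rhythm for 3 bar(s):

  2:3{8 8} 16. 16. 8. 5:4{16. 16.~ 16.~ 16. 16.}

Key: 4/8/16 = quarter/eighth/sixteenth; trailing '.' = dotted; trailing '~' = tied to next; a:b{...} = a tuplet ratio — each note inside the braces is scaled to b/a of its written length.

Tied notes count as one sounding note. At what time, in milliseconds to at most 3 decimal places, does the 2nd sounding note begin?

note 2 onset = 3/2b = 647.482ms

1. 0.0ms @ 0 + 647.482ms (3/2)
2. 647.482ms @ 3/2 + 647.482ms (3/2)
3. 1294.964ms @ 3 + 323.741ms (3/4)
4. 1618.705ms @ 15/4 + 323.741ms (3/4)
5. 1942.446ms @ 9/2 + 647.482ms (3/2)
6. 2589.928ms @ 6 + 258.993ms (3/5)
7. 2848.921ms @ 33/5 + 776.978ms (9/5)
8. 3625.899ms @ 42/5 + 258.993ms (3/5)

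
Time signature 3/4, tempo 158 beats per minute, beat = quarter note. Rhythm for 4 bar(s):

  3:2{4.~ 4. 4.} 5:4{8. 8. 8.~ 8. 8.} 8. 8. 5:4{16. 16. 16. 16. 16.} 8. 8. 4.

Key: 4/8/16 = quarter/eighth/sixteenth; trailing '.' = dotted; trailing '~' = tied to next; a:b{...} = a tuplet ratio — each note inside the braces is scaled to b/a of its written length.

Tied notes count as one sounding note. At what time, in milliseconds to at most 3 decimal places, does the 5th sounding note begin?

1. 0.0ms @ 0 + 759.494ms (2)
2. 759.494ms @ 2 + 379.747ms (1)
3. 1139.241ms @ 3 + 227.848ms (3/5)
4. 1367.089ms @ 18/5 + 227.848ms (3/5)
5. 1594.937ms @ 21/5 + 455.696ms (6/5)
6. 2050.633ms @ 27/5 + 227.848ms (3/5)
7. 2278.481ms @ 6 + 284.81ms (3/4)
8. 2563.291ms @ 27/4 + 284.81ms (3/4)
9. 2848.101ms @ 15/2 + 113.924ms (3/10)
10. 2962.025ms @ 39/5 + 113.924ms (3/10)
11. 3075.949ms @ 81/10 + 113.924ms (3/10)
12. 3189.873ms @ 42/5 + 113.924ms (3/10)
13. 3303.797ms @ 87/10 + 113.924ms (3/10)
14. 3417.722ms @ 9 + 284.81ms (3/4)
15. 3702.532ms @ 39/4 + 284.81ms (3/4)
16. 3987.342ms @ 21/2 + 569.62ms (3/2)

note 5 onset = 21/5b = 1594.937ms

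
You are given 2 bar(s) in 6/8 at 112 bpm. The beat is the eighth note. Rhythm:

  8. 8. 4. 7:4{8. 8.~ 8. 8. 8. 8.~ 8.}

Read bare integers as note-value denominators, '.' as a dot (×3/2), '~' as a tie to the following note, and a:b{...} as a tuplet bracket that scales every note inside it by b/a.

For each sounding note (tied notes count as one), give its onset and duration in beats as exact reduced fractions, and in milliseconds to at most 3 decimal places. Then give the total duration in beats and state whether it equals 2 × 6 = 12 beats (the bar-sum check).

1) 0.0ms=0b +803.571ms=3/2b
2) 803.571ms=3/2b +803.571ms=3/2b
3) 1607.143ms=3b +1607.143ms=3b
4) 3214.286ms=6b +459.184ms=6/7b
5) 3673.469ms=48/7b +918.367ms=12/7b
6) 4591.837ms=60/7b +459.184ms=6/7b
7) 5051.02ms=66/7b +459.184ms=6/7b
8) 5510.204ms=72/7b +918.367ms=12/7b
Σ=12b of 12 (112bpm 6/8) — PASS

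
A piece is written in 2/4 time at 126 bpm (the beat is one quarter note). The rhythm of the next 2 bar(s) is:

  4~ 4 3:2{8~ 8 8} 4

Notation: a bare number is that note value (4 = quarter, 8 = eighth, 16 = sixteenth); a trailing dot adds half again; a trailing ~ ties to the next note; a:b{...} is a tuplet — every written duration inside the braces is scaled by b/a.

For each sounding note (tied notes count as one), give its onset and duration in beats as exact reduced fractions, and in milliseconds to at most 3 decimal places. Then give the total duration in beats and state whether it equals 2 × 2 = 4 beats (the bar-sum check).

1) 0.0ms=0b +952.381ms=2b
2) 952.381ms=2b +317.46ms=2/3b
3) 1269.841ms=8/3b +158.73ms=1/3b
4) 1428.571ms=3b +476.19ms=1b
Σ=4b of 4 (126bpm 2/4) — PASS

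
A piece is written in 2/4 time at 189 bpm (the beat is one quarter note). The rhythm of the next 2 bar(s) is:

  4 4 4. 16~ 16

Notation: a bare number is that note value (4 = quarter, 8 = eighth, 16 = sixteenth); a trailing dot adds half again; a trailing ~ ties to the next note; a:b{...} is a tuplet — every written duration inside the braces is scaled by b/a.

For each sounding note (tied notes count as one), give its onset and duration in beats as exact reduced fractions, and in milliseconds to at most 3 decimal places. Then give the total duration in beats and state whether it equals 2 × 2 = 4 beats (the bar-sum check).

1) 0.0ms=0b +317.46ms=1b
2) 317.46ms=1b +317.46ms=1b
3) 634.921ms=2b +476.19ms=3/2b
4) 1111.111ms=7/2b +158.73ms=1/2b
Σ=4b of 4 (189bpm 2/4) — PASS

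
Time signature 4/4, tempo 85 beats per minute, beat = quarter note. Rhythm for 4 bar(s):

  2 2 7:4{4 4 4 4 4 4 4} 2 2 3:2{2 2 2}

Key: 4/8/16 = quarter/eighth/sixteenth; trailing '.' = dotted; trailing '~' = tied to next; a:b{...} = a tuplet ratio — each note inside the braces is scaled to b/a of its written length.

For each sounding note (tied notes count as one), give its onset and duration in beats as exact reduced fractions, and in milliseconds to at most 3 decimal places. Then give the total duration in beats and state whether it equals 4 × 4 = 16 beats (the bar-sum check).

1) 0.0ms=0b +1411.765ms=2b
2) 1411.765ms=2b +1411.765ms=2b
3) 2823.529ms=4b +403.361ms=4/7b
4) 3226.891ms=32/7b +403.361ms=4/7b
5) 3630.252ms=36/7b +403.361ms=4/7b
6) 4033.613ms=40/7b +403.361ms=4/7b
7) 4436.975ms=44/7b +403.361ms=4/7b
8) 4840.336ms=48/7b +403.361ms=4/7b
9) 5243.697ms=52/7b +403.361ms=4/7b
10) 5647.059ms=8b +1411.765ms=2b
11) 7058.824ms=10b +1411.765ms=2b
12) 8470.588ms=12b +941.176ms=4/3b
13) 9411.765ms=40/3b +941.176ms=4/3b
14) 10352.941ms=44/3b +941.176ms=4/3b
Σ=16b of 16 (85bpm 4/4) — PASS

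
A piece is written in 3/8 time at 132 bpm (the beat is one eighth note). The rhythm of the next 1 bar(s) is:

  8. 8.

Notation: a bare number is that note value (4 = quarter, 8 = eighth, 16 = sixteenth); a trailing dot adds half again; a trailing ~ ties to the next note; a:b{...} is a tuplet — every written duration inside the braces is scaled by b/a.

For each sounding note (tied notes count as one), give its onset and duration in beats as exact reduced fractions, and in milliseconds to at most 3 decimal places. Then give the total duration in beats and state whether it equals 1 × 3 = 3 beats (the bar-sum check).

1) 0.0ms=0b +681.818ms=3/2b
2) 681.818ms=3/2b +681.818ms=3/2b
Σ=3b of 3 (132bpm 3/8) — PASS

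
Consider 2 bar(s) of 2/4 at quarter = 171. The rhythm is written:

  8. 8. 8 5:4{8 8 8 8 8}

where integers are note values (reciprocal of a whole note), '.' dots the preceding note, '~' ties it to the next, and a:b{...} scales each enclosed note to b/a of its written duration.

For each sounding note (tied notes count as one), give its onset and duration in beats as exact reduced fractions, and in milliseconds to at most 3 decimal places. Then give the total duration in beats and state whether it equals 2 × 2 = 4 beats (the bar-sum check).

1) 0.0ms=0b +263.158ms=3/4b
2) 263.158ms=3/4b +263.158ms=3/4b
3) 526.316ms=3/2b +175.439ms=1/2b
4) 701.754ms=2b +140.351ms=2/5b
5) 842.105ms=12/5b +140.351ms=2/5b
6) 982.456ms=14/5b +140.351ms=2/5b
7) 1122.807ms=16/5b +140.351ms=2/5b
8) 1263.158ms=18/5b +140.351ms=2/5b
Σ=4b of 4 (171bpm 2/4) — PASS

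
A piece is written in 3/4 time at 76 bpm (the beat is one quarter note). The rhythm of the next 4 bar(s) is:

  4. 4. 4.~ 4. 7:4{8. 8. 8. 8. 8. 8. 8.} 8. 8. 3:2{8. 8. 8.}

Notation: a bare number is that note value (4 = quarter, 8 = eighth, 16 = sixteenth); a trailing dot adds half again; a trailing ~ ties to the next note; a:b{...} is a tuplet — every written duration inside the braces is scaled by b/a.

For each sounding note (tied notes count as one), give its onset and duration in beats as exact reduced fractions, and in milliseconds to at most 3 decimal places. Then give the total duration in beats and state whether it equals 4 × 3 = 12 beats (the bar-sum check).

1) 0.0ms=0b +1184.211ms=3/2b
2) 1184.211ms=3/2b +1184.211ms=3/2b
3) 2368.421ms=3b +2368.421ms=3b
4) 4736.842ms=6b +338.346ms=3/7b
5) 5075.188ms=45/7b +338.346ms=3/7b
6) 5413.534ms=48/7b +338.346ms=3/7b
7) 5751.88ms=51/7b +338.346ms=3/7b
8) 6090.226ms=54/7b +338.346ms=3/7b
9) 6428.571ms=57/7b +338.346ms=3/7b
10) 6766.917ms=60/7b +338.346ms=3/7b
11) 7105.263ms=9b +592.105ms=3/4b
12) 7697.368ms=39/4b +592.105ms=3/4b
13) 8289.474ms=21/2b +394.737ms=1/2b
14) 8684.211ms=11b +394.737ms=1/2b
15) 9078.947ms=23/2b +394.737ms=1/2b
Σ=12b of 12 (76bpm 3/4) — PASS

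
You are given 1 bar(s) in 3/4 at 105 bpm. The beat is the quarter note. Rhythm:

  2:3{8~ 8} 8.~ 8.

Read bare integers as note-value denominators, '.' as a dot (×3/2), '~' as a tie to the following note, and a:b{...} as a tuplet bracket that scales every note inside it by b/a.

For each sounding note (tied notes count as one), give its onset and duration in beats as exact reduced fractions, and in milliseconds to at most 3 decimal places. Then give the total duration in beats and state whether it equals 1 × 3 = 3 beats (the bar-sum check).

1) 0.0ms=0b +857.143ms=3/2b
2) 857.143ms=3/2b +857.143ms=3/2b
Σ=3b of 3 (105bpm 3/4) — PASS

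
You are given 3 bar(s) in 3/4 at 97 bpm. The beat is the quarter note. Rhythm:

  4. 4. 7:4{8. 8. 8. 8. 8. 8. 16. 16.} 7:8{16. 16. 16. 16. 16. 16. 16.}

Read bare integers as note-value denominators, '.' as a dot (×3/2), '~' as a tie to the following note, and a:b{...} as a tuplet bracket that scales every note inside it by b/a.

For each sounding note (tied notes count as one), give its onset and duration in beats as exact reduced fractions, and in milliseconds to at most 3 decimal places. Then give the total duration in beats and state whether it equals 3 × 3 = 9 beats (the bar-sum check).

1) 0.0ms=0b +927.835ms=3/2b
2) 927.835ms=3/2b +927.835ms=3/2b
3) 1855.67ms=3b +265.096ms=3/7b
4) 2120.766ms=24/7b +265.096ms=3/7b
5) 2385.862ms=27/7b +265.096ms=3/7b
6) 2650.957ms=30/7b +265.096ms=3/7b
7) 2916.053ms=33/7b +265.096ms=3/7b
8) 3181.149ms=36/7b +265.096ms=3/7b
9) 3446.244ms=39/7b +132.548ms=3/14b
10) 3578.792ms=81/14b +132.548ms=3/14b
11) 3711.34ms=6b +265.096ms=3/7b
12) 3976.436ms=45/7b +265.096ms=3/7b
13) 4241.532ms=48/7b +265.096ms=3/7b
14) 4506.627ms=51/7b +265.096ms=3/7b
15) 4771.723ms=54/7b +265.096ms=3/7b
16) 5036.819ms=57/7b +265.096ms=3/7b
17) 5301.915ms=60/7b +265.096ms=3/7b
Σ=9b of 9 (97bpm 3/4) — PASS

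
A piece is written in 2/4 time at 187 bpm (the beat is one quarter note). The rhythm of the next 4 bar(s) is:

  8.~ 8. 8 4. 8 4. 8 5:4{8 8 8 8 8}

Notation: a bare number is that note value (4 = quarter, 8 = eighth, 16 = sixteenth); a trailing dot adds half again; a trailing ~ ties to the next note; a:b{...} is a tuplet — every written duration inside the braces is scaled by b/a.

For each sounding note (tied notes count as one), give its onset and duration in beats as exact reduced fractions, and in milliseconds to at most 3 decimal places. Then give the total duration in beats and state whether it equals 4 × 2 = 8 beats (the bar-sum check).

1) 0.0ms=0b +481.283ms=3/2b
2) 481.283ms=3/2b +160.428ms=1/2b
3) 641.711ms=2b +481.283ms=3/2b
4) 1122.995ms=7/2b +160.428ms=1/2b
5) 1283.422ms=4b +481.283ms=3/2b
6) 1764.706ms=11/2b +160.428ms=1/2b
7) 1925.134ms=6b +128.342ms=2/5b
8) 2053.476ms=32/5b +128.342ms=2/5b
9) 2181.818ms=34/5b +128.342ms=2/5b
10) 2310.16ms=36/5b +128.342ms=2/5b
11) 2438.503ms=38/5b +128.342ms=2/5b
Σ=8b of 8 (187bpm 2/4) — PASS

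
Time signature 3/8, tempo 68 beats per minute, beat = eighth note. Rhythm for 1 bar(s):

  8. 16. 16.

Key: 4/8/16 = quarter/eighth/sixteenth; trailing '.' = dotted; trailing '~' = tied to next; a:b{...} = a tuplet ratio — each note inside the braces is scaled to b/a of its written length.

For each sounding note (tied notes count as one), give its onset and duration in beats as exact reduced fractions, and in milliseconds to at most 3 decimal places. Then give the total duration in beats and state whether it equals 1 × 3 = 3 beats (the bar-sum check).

1) 0.0ms=0b +1323.529ms=3/2b
2) 1323.529ms=3/2b +661.765ms=3/4b
3) 1985.294ms=9/4b +661.765ms=3/4b
Σ=3b of 3 (68bpm 3/8) — PASS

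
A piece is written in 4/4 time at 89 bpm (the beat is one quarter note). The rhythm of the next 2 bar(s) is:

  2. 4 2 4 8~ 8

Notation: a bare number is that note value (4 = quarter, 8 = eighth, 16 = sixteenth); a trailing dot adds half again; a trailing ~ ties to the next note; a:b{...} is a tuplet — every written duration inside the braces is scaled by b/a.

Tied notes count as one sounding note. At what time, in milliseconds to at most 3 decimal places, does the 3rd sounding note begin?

note 3 onset = 4b = 2696.629ms

1. 0.0ms @ 0 + 2022.472ms (3)
2. 2022.472ms @ 3 + 674.157ms (1)
3. 2696.629ms @ 4 + 1348.315ms (2)
4. 4044.944ms @ 6 + 674.157ms (1)
5. 4719.101ms @ 7 + 674.157ms (1)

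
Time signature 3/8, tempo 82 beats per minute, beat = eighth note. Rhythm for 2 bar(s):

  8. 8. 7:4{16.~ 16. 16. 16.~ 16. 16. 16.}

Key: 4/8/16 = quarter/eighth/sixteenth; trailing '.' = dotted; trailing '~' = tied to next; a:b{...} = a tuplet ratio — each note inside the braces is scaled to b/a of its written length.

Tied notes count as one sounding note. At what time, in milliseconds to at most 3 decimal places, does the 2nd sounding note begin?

note 2 onset = 3/2b = 1097.561ms

1. 0.0ms @ 0 + 1097.561ms (3/2)
2. 1097.561ms @ 3/2 + 1097.561ms (3/2)
3. 2195.122ms @ 3 + 627.178ms (6/7)
4. 2822.3ms @ 27/7 + 313.589ms (3/7)
5. 3135.889ms @ 30/7 + 627.178ms (6/7)
6. 3763.066ms @ 36/7 + 313.589ms (3/7)
7. 4076.655ms @ 39/7 + 313.589ms (3/7)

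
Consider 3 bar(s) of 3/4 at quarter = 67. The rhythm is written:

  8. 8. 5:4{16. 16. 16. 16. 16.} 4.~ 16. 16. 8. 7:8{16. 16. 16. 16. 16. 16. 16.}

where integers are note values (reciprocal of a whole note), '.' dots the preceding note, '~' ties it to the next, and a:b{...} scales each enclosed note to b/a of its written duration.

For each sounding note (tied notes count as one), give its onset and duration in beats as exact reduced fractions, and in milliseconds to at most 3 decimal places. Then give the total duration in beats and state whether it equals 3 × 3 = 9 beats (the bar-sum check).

1) 0.0ms=0b +671.642ms=3/4b
2) 671.642ms=3/4b +671.642ms=3/4b
3) 1343.284ms=3/2b +268.657ms=3/10b
4) 1611.94ms=9/5b +268.657ms=3/10b
5) 1880.597ms=21/10b +268.657ms=3/10b
6) 2149.254ms=12/5b +268.657ms=3/10b
7) 2417.91ms=27/10b +268.657ms=3/10b
8) 2686.567ms=3b +1679.104ms=15/8b
9) 4365.672ms=39/8b +335.821ms=3/8b
10) 4701.493ms=21/4b +671.642ms=3/4b
11) 5373.134ms=6b +383.795ms=3/7b
12) 5756.93ms=45/7b +383.795ms=3/7b
13) 6140.725ms=48/7b +383.795ms=3/7b
14) 6524.52ms=51/7b +383.795ms=3/7b
15) 6908.316ms=54/7b +383.795ms=3/7b
16) 7292.111ms=57/7b +383.795ms=3/7b
17) 7675.906ms=60/7b +383.795ms=3/7b
Σ=9b of 9 (67bpm 3/4) — PASS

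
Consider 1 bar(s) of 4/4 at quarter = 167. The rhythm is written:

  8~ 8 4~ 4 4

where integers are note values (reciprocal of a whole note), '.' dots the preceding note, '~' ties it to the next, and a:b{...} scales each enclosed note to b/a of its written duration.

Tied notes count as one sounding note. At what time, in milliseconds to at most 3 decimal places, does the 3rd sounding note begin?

1. 0.0ms @ 0 + 359.281ms (1)
2. 359.281ms @ 1 + 718.563ms (2)
3. 1077.844ms @ 3 + 359.281ms (1)

note 3 onset = 3b = 1077.844ms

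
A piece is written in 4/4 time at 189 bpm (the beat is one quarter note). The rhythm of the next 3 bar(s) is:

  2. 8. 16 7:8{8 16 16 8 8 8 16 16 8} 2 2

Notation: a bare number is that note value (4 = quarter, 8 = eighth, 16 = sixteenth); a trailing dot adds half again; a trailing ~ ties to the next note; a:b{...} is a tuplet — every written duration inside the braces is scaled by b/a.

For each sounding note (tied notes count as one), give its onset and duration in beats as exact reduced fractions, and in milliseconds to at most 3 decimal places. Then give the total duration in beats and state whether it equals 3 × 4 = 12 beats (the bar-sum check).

1) 0.0ms=0b +952.381ms=3b
2) 952.381ms=3b +238.095ms=3/4b
3) 1190.476ms=15/4b +79.365ms=1/4b
4) 1269.841ms=4b +181.406ms=4/7b
5) 1451.247ms=32/7b +90.703ms=2/7b
6) 1541.95ms=34/7b +90.703ms=2/7b
7) 1632.653ms=36/7b +181.406ms=4/7b
8) 1814.059ms=40/7b +181.406ms=4/7b
9) 1995.465ms=44/7b +181.406ms=4/7b
10) 2176.871ms=48/7b +90.703ms=2/7b
11) 2267.574ms=50/7b +90.703ms=2/7b
12) 2358.277ms=52/7b +181.406ms=4/7b
13) 2539.683ms=8b +634.921ms=2b
14) 3174.603ms=10b +634.921ms=2b
Σ=12b of 12 (189bpm 4/4) — PASS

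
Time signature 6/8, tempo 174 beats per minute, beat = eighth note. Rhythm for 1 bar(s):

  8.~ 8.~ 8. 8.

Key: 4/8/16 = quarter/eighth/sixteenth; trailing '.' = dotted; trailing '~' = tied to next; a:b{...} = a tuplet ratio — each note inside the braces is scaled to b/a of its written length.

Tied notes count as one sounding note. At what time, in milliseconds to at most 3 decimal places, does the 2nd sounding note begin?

1. 0.0ms @ 0 + 1551.724ms (9/2)
2. 1551.724ms @ 9/2 + 517.241ms (3/2)

note 2 onset = 9/2b = 1551.724ms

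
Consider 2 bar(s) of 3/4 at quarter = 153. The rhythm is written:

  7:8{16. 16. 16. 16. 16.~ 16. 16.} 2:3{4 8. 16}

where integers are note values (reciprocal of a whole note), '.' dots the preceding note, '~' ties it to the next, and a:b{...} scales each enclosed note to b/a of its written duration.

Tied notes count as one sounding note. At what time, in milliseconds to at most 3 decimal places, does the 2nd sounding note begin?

1. 0.0ms @ 0 + 168.067ms (3/7)
2. 168.067ms @ 3/7 + 168.067ms (3/7)
3. 336.134ms @ 6/7 + 168.067ms (3/7)
4. 504.202ms @ 9/7 + 168.067ms (3/7)
5. 672.269ms @ 12/7 + 336.134ms (6/7)
6. 1008.403ms @ 18/7 + 168.067ms (3/7)
7. 1176.471ms @ 3 + 588.235ms (3/2)
8. 1764.706ms @ 9/2 + 441.176ms (9/8)
9. 2205.882ms @ 45/8 + 147.059ms (3/8)

note 2 onset = 3/7b = 168.067ms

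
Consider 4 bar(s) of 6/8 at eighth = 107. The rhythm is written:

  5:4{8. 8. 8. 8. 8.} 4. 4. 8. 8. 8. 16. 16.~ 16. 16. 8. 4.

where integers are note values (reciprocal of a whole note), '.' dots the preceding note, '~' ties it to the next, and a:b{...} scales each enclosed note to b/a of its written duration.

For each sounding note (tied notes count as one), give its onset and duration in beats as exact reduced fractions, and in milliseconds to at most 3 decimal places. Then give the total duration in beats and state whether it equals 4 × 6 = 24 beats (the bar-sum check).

1) 0.0ms=0b +672.897ms=6/5b
2) 672.897ms=6/5b +672.897ms=6/5b
3) 1345.794ms=12/5b +672.897ms=6/5b
4) 2018.692ms=18/5b +672.897ms=6/5b
5) 2691.589ms=24/5b +672.897ms=6/5b
6) 3364.486ms=6b +1682.243ms=3b
7) 5046.729ms=9b +1682.243ms=3b
8) 6728.972ms=12b +841.121ms=3/2b
9) 7570.093ms=27/2b +841.121ms=3/2b
10) 8411.215ms=15b +841.121ms=3/2b
11) 9252.336ms=33/2b +420.561ms=3/4b
12) 9672.897ms=69/4b +841.121ms=3/2b
13) 10514.019ms=75/4b +420.561ms=3/4b
14) 10934.579ms=39/2b +841.121ms=3/2b
15) 11775.701ms=21b +1682.243ms=3b
Σ=24b of 24 (107bpm 6/8) — PASS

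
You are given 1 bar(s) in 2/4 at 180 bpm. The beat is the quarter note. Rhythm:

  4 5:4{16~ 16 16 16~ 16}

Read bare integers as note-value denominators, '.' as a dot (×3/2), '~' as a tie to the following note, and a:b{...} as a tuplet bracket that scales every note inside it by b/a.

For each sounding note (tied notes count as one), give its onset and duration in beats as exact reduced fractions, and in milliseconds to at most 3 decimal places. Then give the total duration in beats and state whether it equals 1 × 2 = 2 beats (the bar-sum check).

1) 0.0ms=0b +333.333ms=1b
2) 333.333ms=1b +133.333ms=2/5b
3) 466.667ms=7/5b +66.667ms=1/5b
4) 533.333ms=8/5b +133.333ms=2/5b
Σ=2b of 2 (180bpm 2/4) — PASS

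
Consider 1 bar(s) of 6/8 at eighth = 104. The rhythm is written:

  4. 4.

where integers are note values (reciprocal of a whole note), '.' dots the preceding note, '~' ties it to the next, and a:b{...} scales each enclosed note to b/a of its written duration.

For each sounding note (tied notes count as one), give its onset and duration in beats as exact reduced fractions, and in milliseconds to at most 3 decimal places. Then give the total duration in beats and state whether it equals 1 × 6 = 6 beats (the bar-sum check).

1) 0.0ms=0b +1730.769ms=3b
2) 1730.769ms=3b +1730.769ms=3b
Σ=6b of 6 (104bpm 6/8) — PASS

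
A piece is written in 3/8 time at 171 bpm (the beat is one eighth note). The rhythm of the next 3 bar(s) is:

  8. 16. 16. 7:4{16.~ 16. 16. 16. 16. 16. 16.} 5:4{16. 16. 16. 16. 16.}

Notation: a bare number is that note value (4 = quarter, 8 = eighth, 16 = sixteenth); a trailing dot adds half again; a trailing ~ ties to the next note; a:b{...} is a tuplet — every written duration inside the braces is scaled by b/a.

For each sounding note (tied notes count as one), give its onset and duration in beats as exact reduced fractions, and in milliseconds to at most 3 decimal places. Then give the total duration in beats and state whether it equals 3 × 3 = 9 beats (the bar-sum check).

1) 0.0ms=0b +526.316ms=3/2b
2) 526.316ms=3/2b +263.158ms=3/4b
3) 789.474ms=9/4b +263.158ms=3/4b
4) 1052.632ms=3b +300.752ms=6/7b
5) 1353.383ms=27/7b +150.376ms=3/7b
6) 1503.759ms=30/7b +150.376ms=3/7b
7) 1654.135ms=33/7b +150.376ms=3/7b
8) 1804.511ms=36/7b +150.376ms=3/7b
9) 1954.887ms=39/7b +150.376ms=3/7b
10) 2105.263ms=6b +210.526ms=3/5b
11) 2315.789ms=33/5b +210.526ms=3/5b
12) 2526.316ms=36/5b +210.526ms=3/5b
13) 2736.842ms=39/5b +210.526ms=3/5b
14) 2947.368ms=42/5b +210.526ms=3/5b
Σ=9b of 9 (171bpm 3/8) — PASS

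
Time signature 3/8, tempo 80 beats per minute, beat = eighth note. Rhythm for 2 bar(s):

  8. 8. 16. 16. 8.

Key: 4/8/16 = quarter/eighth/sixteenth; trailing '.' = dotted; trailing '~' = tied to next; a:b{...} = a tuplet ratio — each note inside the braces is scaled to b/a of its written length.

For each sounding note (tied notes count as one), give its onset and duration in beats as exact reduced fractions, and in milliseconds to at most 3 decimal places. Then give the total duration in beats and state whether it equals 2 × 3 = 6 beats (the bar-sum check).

1) 0.0ms=0b +1125.0ms=3/2b
2) 1125.0ms=3/2b +1125.0ms=3/2b
3) 2250.0ms=3b +562.5ms=3/4b
4) 2812.5ms=15/4b +562.5ms=3/4b
5) 3375.0ms=9/2b +1125.0ms=3/2b
Σ=6b of 6 (80bpm 3/8) — PASS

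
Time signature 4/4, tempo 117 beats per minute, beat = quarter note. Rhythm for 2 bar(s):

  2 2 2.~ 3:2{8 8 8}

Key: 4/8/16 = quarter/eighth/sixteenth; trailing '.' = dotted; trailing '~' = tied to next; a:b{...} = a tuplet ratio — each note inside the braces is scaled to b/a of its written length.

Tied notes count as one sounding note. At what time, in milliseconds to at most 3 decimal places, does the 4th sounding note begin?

1. 0.0ms @ 0 + 1025.641ms (2)
2. 1025.641ms @ 2 + 1025.641ms (2)
3. 2051.282ms @ 4 + 1709.402ms (10/3)
4. 3760.684ms @ 22/3 + 170.94ms (1/3)
5. 3931.624ms @ 23/3 + 170.94ms (1/3)

note 4 onset = 22/3b = 3760.684ms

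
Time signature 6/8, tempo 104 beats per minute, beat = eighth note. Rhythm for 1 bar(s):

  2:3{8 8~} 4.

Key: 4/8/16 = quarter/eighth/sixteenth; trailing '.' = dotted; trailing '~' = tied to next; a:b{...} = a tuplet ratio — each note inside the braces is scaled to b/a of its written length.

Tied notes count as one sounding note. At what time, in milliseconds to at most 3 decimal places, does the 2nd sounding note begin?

1. 0.0ms @ 0 + 865.385ms (3/2)
2. 865.385ms @ 3/2 + 2596.154ms (9/2)

note 2 onset = 3/2b = 865.385ms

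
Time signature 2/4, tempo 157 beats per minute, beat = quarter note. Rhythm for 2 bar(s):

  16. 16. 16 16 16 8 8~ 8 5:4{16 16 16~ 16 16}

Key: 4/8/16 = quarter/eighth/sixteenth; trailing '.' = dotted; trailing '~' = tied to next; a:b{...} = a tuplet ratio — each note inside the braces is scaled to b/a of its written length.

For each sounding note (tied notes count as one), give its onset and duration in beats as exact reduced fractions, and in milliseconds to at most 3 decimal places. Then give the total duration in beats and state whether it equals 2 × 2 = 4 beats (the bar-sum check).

1) 0.0ms=0b +143.312ms=3/8b
2) 143.312ms=3/8b +143.312ms=3/8b
3) 286.624ms=3/4b +95.541ms=1/4b
4) 382.166ms=1b +95.541ms=1/4b
5) 477.707ms=5/4b +95.541ms=1/4b
6) 573.248ms=3/2b +191.083ms=1/2b
7) 764.331ms=2b +382.166ms=1b
8) 1146.497ms=3b +76.433ms=1/5b
9) 1222.93ms=16/5b +76.433ms=1/5b
10) 1299.363ms=17/5b +152.866ms=2/5b
11) 1452.229ms=19/5b +76.433ms=1/5b
Σ=4b of 4 (157bpm 2/4) — PASS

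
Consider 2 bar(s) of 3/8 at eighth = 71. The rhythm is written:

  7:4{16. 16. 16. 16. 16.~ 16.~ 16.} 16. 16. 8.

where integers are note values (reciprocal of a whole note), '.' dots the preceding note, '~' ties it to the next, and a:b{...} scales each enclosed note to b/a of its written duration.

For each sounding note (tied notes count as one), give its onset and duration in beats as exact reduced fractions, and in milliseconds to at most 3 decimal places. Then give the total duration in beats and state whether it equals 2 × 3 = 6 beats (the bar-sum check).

1) 0.0ms=0b +362.173ms=3/7b
2) 362.173ms=3/7b +362.173ms=3/7b
3) 724.346ms=6/7b +362.173ms=3/7b
4) 1086.519ms=9/7b +362.173ms=3/7b
5) 1448.692ms=12/7b +1086.519ms=9/7b
6) 2535.211ms=3b +633.803ms=3/4b
7) 3169.014ms=15/4b +633.803ms=3/4b
8) 3802.817ms=9/2b +1267.606ms=3/2b
Σ=6b of 6 (71bpm 3/8) — PASS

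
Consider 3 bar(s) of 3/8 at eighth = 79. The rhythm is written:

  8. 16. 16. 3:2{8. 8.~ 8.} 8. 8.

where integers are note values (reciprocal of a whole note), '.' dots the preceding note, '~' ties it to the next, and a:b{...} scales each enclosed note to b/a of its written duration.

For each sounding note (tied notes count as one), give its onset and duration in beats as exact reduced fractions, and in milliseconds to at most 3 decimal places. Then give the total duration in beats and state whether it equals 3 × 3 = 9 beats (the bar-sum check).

1) 0.0ms=0b +1139.241ms=3/2b
2) 1139.241ms=3/2b +569.62ms=3/4b
3) 1708.861ms=9/4b +569.62ms=3/4b
4) 2278.481ms=3b +759.494ms=1b
5) 3037.975ms=4b +1518.987ms=2b
6) 4556.962ms=6b +1139.241ms=3/2b
7) 5696.203ms=15/2b +1139.241ms=3/2b
Σ=9b of 9 (79bpm 3/8) — PASS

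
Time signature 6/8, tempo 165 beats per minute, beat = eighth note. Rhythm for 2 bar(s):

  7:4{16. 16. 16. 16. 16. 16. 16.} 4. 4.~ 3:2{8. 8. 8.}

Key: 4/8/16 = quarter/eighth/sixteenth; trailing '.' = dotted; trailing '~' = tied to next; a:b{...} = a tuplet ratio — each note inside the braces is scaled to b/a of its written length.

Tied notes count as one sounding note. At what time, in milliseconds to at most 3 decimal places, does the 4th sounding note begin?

note 4 onset = 9/7b = 467.532ms

1. 0.0ms @ 0 + 155.844ms (3/7)
2. 155.844ms @ 3/7 + 155.844ms (3/7)
3. 311.688ms @ 6/7 + 155.844ms (3/7)
4. 467.532ms @ 9/7 + 155.844ms (3/7)
5. 623.377ms @ 12/7 + 155.844ms (3/7)
6. 779.221ms @ 15/7 + 155.844ms (3/7)
7. 935.065ms @ 18/7 + 155.844ms (3/7)
8. 1090.909ms @ 3 + 1090.909ms (3)
9. 2181.818ms @ 6 + 1454.545ms (4)
10. 3636.364ms @ 10 + 363.636ms (1)
11. 4000.0ms @ 11 + 363.636ms (1)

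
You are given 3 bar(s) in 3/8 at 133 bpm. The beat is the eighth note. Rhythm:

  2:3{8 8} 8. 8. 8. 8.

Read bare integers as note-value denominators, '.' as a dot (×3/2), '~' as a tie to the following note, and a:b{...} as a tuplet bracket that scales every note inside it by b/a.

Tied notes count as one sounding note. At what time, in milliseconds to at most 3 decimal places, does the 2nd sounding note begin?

note 2 onset = 3/2b = 676.692ms

1. 0.0ms @ 0 + 676.692ms (3/2)
2. 676.692ms @ 3/2 + 676.692ms (3/2)
3. 1353.383ms @ 3 + 676.692ms (3/2)
4. 2030.075ms @ 9/2 + 676.692ms (3/2)
5. 2706.767ms @ 6 + 676.692ms (3/2)
6. 3383.459ms @ 15/2 + 676.692ms (3/2)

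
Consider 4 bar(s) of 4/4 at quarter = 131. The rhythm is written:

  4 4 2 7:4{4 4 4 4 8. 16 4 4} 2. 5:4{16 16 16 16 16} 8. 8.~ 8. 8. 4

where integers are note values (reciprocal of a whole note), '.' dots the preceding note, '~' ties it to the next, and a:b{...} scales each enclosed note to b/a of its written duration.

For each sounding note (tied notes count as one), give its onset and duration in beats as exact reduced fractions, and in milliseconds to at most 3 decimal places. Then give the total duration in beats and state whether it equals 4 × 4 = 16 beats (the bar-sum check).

1) 0.0ms=0b +458.015ms=1b
2) 458.015ms=1b +458.015ms=1b
3) 916.031ms=2b +916.031ms=2b
4) 1832.061ms=4b +261.723ms=4/7b
5) 2093.784ms=32/7b +261.723ms=4/7b
6) 2355.507ms=36/7b +261.723ms=4/7b
7) 2617.23ms=40/7b +261.723ms=4/7b
8) 2878.953ms=44/7b +196.292ms=3/7b
9) 3075.245ms=47/7b +65.431ms=1/7b
10) 3140.676ms=48/7b +261.723ms=4/7b
11) 3402.399ms=52/7b +261.723ms=4/7b
12) 3664.122ms=8b +1374.046ms=3b
13) 5038.168ms=11b +91.603ms=1/5b
14) 5129.771ms=56/5b +91.603ms=1/5b
15) 5221.374ms=57/5b +91.603ms=1/5b
16) 5312.977ms=58/5b +91.603ms=1/5b
17) 5404.58ms=59/5b +91.603ms=1/5b
18) 5496.183ms=12b +343.511ms=3/4b
19) 5839.695ms=51/4b +687.023ms=3/2b
20) 6526.718ms=57/4b +343.511ms=3/4b
21) 6870.229ms=15b +458.015ms=1b
Σ=16b of 16 (131bpm 4/4) — PASS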